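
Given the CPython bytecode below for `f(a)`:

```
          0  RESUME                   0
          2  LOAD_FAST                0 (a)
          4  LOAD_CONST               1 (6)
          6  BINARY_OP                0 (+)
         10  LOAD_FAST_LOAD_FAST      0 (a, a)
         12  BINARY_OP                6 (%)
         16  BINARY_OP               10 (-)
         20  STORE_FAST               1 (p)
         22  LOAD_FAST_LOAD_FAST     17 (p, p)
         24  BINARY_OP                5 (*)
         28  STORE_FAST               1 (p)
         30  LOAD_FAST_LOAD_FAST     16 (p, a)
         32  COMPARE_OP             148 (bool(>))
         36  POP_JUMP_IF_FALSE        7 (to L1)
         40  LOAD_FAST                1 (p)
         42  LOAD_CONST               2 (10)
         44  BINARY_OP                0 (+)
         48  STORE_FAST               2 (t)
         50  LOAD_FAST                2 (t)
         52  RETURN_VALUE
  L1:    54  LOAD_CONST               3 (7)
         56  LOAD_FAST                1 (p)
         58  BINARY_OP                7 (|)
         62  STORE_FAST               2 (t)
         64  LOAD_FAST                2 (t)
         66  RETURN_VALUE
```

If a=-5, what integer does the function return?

LOAD_FAST a → push -5. Stack: [-5]
LOAD_CONST → push 6. Stack: [-5, 6]
BINARY_OP + → -5 + 6 = 1. Stack: [1]
LOAD_FAST_LOAD_FAST a,a → push -5,-5. Stack: [1, -5, -5]
BINARY_OP % → -5 % -5 = 0. Stack: [1, 0]
BINARY_OP - → 1 - 0 = 1. Stack: [1]
STORE_FAST p → p=1. Stack: []
LOAD_FAST_LOAD_FAST p,p → push 1,1. Stack: [1, 1]
BINARY_OP * → 1 * 1 = 1. Stack: [1]
STORE_FAST p → p=1. Stack: []
LOAD_FAST_LOAD_FAST p,a → push 1,-5. Stack: [1, -5]
COMPARE_OP bool(>) → 1 vs -5 = True. Stack: [True]
POP_JUMP_IF_FALSE → pop True; no jump. Stack: []
LOAD_FAST p → push 1. Stack: [1]
LOAD_CONST → push 10. Stack: [1, 10]
BINARY_OP + → 1 + 10 = 11. Stack: [11]
STORE_FAST t → t=11. Stack: []
LOAD_FAST t → push 11. Stack: [11]
RETURN_VALUE → return 11.

11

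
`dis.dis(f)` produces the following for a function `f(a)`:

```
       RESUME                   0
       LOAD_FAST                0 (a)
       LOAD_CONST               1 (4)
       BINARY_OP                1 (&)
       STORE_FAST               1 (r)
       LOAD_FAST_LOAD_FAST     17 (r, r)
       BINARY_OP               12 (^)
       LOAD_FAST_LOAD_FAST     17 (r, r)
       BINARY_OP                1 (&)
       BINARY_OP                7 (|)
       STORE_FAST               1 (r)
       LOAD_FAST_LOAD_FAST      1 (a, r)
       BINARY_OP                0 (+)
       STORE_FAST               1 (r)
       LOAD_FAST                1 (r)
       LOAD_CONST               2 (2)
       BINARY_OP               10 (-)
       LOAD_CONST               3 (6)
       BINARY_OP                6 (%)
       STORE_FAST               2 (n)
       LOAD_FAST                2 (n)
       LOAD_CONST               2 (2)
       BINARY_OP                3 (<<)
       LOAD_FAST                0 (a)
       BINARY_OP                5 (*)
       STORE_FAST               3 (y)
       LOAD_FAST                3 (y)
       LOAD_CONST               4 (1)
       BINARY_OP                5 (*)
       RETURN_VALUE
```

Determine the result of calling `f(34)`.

272

LOAD_FAST a → push 34. Stack: [34]
LOAD_CONST → push 4. Stack: [34, 4]
BINARY_OP & → 34 & 4 = 0. Stack: [0]
STORE_FAST r → r=0. Stack: []
LOAD_FAST_LOAD_FAST r,r → push 0,0. Stack: [0, 0]
BINARY_OP ^ → 0 ^ 0 = 0. Stack: [0]
LOAD_FAST_LOAD_FAST r,r → push 0,0. Stack: [0, 0, 0]
BINARY_OP & → 0 & 0 = 0. Stack: [0, 0]
BINARY_OP | → 0 | 0 = 0. Stack: [0]
STORE_FAST r → r=0. Stack: []
LOAD_FAST_LOAD_FAST a,r → push 34,0. Stack: [34, 0]
BINARY_OP + → 34 + 0 = 34. Stack: [34]
STORE_FAST r → r=34. Stack: []
LOAD_FAST r → push 34. Stack: [34]
LOAD_CONST → push 2. Stack: [34, 2]
BINARY_OP - → 34 - 2 = 32. Stack: [32]
LOAD_CONST → push 6. Stack: [32, 6]
BINARY_OP % → 32 % 6 = 2. Stack: [2]
STORE_FAST n → n=2. Stack: []
LOAD_FAST n → push 2. Stack: [2]
LOAD_CONST → push 2. Stack: [2, 2]
BINARY_OP << → 2 << 2 = 8. Stack: [8]
LOAD_FAST a → push 34. Stack: [8, 34]
BINARY_OP * → 8 * 34 = 272. Stack: [272]
STORE_FAST y → y=272. Stack: []
LOAD_FAST y → push 272. Stack: [272]
LOAD_CONST → push 1. Stack: [272, 1]
BINARY_OP * → 272 * 1 = 272. Stack: [272]
RETURN_VALUE → return 272.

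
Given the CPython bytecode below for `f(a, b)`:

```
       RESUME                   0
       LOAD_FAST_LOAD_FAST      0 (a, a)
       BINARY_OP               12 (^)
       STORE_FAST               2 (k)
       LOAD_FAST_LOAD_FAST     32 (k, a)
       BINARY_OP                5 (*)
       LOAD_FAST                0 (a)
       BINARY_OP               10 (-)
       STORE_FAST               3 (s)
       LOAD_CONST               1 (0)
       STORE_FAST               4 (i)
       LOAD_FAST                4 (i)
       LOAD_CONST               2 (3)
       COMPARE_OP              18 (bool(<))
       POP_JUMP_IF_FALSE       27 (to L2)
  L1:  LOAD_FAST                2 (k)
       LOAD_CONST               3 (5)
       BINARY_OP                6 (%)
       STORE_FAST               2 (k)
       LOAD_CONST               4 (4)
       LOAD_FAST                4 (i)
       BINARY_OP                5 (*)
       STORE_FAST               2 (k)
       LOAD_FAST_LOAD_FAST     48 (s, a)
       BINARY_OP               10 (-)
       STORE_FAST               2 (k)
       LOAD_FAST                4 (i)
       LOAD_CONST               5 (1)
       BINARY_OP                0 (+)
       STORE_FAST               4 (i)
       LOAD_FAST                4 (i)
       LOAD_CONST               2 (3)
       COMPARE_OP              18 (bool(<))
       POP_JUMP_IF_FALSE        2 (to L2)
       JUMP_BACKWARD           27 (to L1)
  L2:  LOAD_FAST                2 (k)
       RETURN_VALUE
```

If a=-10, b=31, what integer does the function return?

20

LOAD_FAST_LOAD_FAST a,a → push -10,-10
BINARY_OP ^ → -10 ^ -10 = 0
STORE_FAST k → k=0
LOAD_FAST_LOAD_FAST k,a → push 0,-10
BINARY_OP * → 0 * -10 = 0
LOAD_FAST a → push -10
BINARY_OP - → 0 - -10 = 10
STORE_FAST s → s=10
LOAD_CONST → push 0
STORE_FAST i → i=0
LOAD_FAST i → push 0
LOAD_CONST → push 3
COMPARE_OP bool(<) → 0 vs 3 = True
POP_JUMP_IF_FALSE → pop True; no jump
LOAD_FAST k → push 0
LOAD_CONST → push 5
BINARY_OP % → 0 % 5 = 0
STORE_FAST k → k=0
LOAD_CONST → push 4
LOAD_FAST i → push 0
BINARY_OP * → 4 * 0 = 0
STORE_FAST k → k=0
LOAD_FAST_LOAD_FAST s,a → push 10,-10
BINARY_OP - → 10 - -10 = 20
STORE_FAST k → k=20
LOAD_FAST i → push 0
LOAD_CONST → push 1
BINARY_OP + → 0 + 1 = 1
STORE_FAST i → i=1
LOAD_FAST i → push 1
LOAD_CONST → push 3
COMPARE_OP bool(<) → 1 vs 3 = True
POP_JUMP_IF_FALSE → pop True; no jump
LOAD_FAST k → push 20
LOAD_CONST → push 5
BINARY_OP % → 20 % 5 = 0
STORE_FAST k → k=0
LOAD_CONST → push 4
LOAD_FAST i → push 1
BINARY_OP * → 4 * 1 = 4
STORE_FAST k → k=4
LOAD_FAST_LOAD_FAST s,a → push 10,-10
BINARY_OP - → 10 - -10 = 20
STORE_FAST k → k=20
LOAD_FAST i → push 1
LOAD_CONST → push 1
BINARY_OP + → 1 + 1 = 2
STORE_FAST i → i=2
LOAD_FAST i → push 2
LOAD_CONST → push 3
COMPARE_OP bool(<) → 2 vs 3 = True
POP_JUMP_IF_FALSE → pop True; no jump
LOAD_FAST k → push 20
LOAD_CONST → push 5
BINARY_OP % → 20 % 5 = 0
STORE_FAST k → k=0
LOAD_CONST → push 4
LOAD_FAST i → push 2
BINARY_OP * → 4 * 2 = 8
STORE_FAST k → k=8
LOAD_FAST_LOAD_FAST s,a → push 10,-10
BINARY_OP - → 10 - -10 = 20
STORE_FAST k → k=20
LOAD_FAST i → push 2
LOAD_CONST → push 1
BINARY_OP + → 2 + 1 = 3
STORE_FAST i → i=3
LOAD_FAST i → push 3
LOAD_CONST → push 3
COMPARE_OP bool(<) → 3 vs 3 = False
POP_JUMP_IF_FALSE → pop False; jump
LOAD_FAST k → push 20
RETURN_VALUE → return 20.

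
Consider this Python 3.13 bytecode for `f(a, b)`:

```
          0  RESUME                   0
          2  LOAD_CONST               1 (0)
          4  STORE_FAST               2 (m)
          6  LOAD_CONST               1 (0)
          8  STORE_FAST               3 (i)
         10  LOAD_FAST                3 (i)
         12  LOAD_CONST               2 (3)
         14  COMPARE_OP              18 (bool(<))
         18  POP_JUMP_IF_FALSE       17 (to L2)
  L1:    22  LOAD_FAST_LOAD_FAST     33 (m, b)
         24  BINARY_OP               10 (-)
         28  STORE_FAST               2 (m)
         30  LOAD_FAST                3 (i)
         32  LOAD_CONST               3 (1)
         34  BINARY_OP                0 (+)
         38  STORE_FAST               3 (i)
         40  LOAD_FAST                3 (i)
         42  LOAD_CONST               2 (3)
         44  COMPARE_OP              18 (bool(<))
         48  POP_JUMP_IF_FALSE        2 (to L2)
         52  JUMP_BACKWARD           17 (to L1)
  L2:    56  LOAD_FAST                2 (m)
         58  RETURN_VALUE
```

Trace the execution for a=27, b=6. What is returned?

LOAD_CONST → push 0. Stack: [0]
STORE_FAST m → m=0. Stack: []
LOAD_CONST → push 0. Stack: [0]
STORE_FAST i → i=0. Stack: []
LOAD_FAST i → push 0. Stack: [0]
LOAD_CONST → push 3. Stack: [0, 3]
COMPARE_OP bool(<) → 0 vs 3 = True. Stack: [True]
POP_JUMP_IF_FALSE → pop True; no jump. Stack: []
LOAD_FAST_LOAD_FAST m,b → push 0,6. Stack: [0, 6]
BINARY_OP - → 0 - 6 = -6. Stack: [-6]
STORE_FAST m → m=-6. Stack: []
LOAD_FAST i → push 0. Stack: [0]
LOAD_CONST → push 1. Stack: [0, 1]
BINARY_OP + → 0 + 1 = 1. Stack: [1]
STORE_FAST i → i=1. Stack: []
LOAD_FAST i → push 1. Stack: [1]
LOAD_CONST → push 3. Stack: [1, 3]
COMPARE_OP bool(<) → 1 vs 3 = True. Stack: [True]
POP_JUMP_IF_FALSE → pop True; no jump. Stack: []
LOAD_FAST_LOAD_FAST m,b → push -6,6. Stack: [-6, 6]
BINARY_OP - → -6 - 6 = -12. Stack: [-12]
STORE_FAST m → m=-12. Stack: []
LOAD_FAST i → push 1. Stack: [1]
LOAD_CONST → push 1. Stack: [1, 1]
BINARY_OP + → 1 + 1 = 2. Stack: [2]
STORE_FAST i → i=2. Stack: []
LOAD_FAST i → push 2. Stack: [2]
LOAD_CONST → push 3. Stack: [2, 3]
COMPARE_OP bool(<) → 2 vs 3 = True. Stack: [True]
POP_JUMP_IF_FALSE → pop True; no jump. Stack: []
LOAD_FAST_LOAD_FAST m,b → push -12,6. Stack: [-12, 6]
BINARY_OP - → -12 - 6 = -18. Stack: [-18]
STORE_FAST m → m=-18. Stack: []
LOAD_FAST i → push 2. Stack: [2]
LOAD_CONST → push 1. Stack: [2, 1]
BINARY_OP + → 2 + 1 = 3. Stack: [3]
STORE_FAST i → i=3. Stack: []
LOAD_FAST i → push 3. Stack: [3]
LOAD_CONST → push 3. Stack: [3, 3]
COMPARE_OP bool(<) → 3 vs 3 = False. Stack: [False]
POP_JUMP_IF_FALSE → pop False; jump. Stack: []
LOAD_FAST m → push -18. Stack: [-18]
RETURN_VALUE → return -18.

-18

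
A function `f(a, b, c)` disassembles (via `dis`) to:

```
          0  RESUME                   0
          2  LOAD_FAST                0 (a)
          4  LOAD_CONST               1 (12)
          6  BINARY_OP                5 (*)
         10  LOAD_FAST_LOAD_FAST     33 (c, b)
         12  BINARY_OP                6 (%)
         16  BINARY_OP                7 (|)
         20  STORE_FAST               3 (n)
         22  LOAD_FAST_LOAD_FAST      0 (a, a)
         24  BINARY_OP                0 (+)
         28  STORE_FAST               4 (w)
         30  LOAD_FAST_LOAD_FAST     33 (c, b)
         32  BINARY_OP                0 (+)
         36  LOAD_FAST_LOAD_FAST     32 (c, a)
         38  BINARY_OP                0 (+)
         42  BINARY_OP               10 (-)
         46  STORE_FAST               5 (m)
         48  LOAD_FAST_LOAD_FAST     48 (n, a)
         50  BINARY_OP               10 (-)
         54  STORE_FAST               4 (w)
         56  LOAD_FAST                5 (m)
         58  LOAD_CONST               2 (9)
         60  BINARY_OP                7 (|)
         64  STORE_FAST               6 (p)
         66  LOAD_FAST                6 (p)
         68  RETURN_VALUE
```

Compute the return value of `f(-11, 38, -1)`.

LOAD_FAST a → push -11. Stack: [-11]
LOAD_CONST → push 12. Stack: [-11, 12]
BINARY_OP * → -11 * 12 = -132. Stack: [-132]
LOAD_FAST_LOAD_FAST c,b → push -1,38. Stack: [-132, -1, 38]
BINARY_OP % → -1 % 38 = 37. Stack: [-132, 37]
BINARY_OP | → -132 | 37 = -131. Stack: [-131]
STORE_FAST n → n=-131. Stack: []
LOAD_FAST_LOAD_FAST a,a → push -11,-11. Stack: [-11, -11]
BINARY_OP + → -11 + -11 = -22. Stack: [-22]
STORE_FAST w → w=-22. Stack: []
LOAD_FAST_LOAD_FAST c,b → push -1,38. Stack: [-1, 38]
BINARY_OP + → -1 + 38 = 37. Stack: [37]
LOAD_FAST_LOAD_FAST c,a → push -1,-11. Stack: [37, -1, -11]
BINARY_OP + → -1 + -11 = -12. Stack: [37, -12]
BINARY_OP - → 37 - -12 = 49. Stack: [49]
STORE_FAST m → m=49. Stack: []
LOAD_FAST_LOAD_FAST n,a → push -131,-11. Stack: [-131, -11]
BINARY_OP - → -131 - -11 = -120. Stack: [-120]
STORE_FAST w → w=-120. Stack: []
LOAD_FAST m → push 49. Stack: [49]
LOAD_CONST → push 9. Stack: [49, 9]
BINARY_OP | → 49 | 9 = 57. Stack: [57]
STORE_FAST p → p=57. Stack: []
LOAD_FAST p → push 57. Stack: [57]
RETURN_VALUE → return 57.

57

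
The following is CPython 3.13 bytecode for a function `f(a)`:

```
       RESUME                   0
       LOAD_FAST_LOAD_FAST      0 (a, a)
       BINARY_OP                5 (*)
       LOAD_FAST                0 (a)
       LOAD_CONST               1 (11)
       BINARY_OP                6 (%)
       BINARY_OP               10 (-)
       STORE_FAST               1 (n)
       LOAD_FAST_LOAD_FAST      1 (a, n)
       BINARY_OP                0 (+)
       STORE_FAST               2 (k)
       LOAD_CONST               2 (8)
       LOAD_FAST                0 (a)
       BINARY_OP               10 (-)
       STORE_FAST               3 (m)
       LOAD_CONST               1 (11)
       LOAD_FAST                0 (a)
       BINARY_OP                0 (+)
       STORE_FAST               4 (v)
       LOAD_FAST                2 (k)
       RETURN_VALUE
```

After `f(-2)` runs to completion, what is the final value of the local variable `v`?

9

LOAD_FAST_LOAD_FAST a,a → push -2,-2. Stack: [-2, -2]
BINARY_OP * → -2 * -2 = 4. Stack: [4]
LOAD_FAST a → push -2. Stack: [4, -2]
LOAD_CONST → push 11. Stack: [4, -2, 11]
BINARY_OP % → -2 % 11 = 9. Stack: [4, 9]
BINARY_OP - → 4 - 9 = -5. Stack: [-5]
STORE_FAST n → n=-5. Stack: []
LOAD_FAST_LOAD_FAST a,n → push -2,-5. Stack: [-2, -5]
BINARY_OP + → -2 + -5 = -7. Stack: [-7]
STORE_FAST k → k=-7. Stack: []
LOAD_CONST → push 8. Stack: [8]
LOAD_FAST a → push -2. Stack: [8, -2]
BINARY_OP - → 8 - -2 = 10. Stack: [10]
STORE_FAST m → m=10. Stack: []
LOAD_CONST → push 11. Stack: [11]
LOAD_FAST a → push -2. Stack: [11, -2]
BINARY_OP + → 11 + -2 = 9. Stack: [9]
STORE_FAST v → v=9. Stack: []
LOAD_FAST k → push -7. Stack: [-7]
RETURN_VALUE → return -7.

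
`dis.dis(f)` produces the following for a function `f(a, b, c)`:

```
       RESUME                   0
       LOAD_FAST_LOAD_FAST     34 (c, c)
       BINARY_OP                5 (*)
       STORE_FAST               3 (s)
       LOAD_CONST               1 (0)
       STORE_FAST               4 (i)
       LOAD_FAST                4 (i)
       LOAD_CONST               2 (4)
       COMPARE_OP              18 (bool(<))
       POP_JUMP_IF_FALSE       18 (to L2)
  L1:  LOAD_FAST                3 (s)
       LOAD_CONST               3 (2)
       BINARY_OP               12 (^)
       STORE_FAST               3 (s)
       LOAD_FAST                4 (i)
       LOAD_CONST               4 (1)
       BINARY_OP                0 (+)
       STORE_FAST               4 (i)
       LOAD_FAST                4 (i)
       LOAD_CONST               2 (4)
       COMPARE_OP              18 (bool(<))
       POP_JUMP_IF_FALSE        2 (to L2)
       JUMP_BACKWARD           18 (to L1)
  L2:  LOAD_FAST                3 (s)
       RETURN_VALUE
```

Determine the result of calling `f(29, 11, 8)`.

LOAD_FAST_LOAD_FAST c,c → push 8,8. Stack: [8, 8]
BINARY_OP * → 8 * 8 = 64. Stack: [64]
STORE_FAST s → s=64. Stack: []
LOAD_CONST → push 0. Stack: [0]
STORE_FAST i → i=0. Stack: []
LOAD_FAST i → push 0. Stack: [0]
LOAD_CONST → push 4. Stack: [0, 4]
COMPARE_OP bool(<) → 0 vs 4 = True. Stack: [True]
POP_JUMP_IF_FALSE → pop True; no jump. Stack: []
LOAD_FAST s → push 64. Stack: [64]
LOAD_CONST → push 2. Stack: [64, 2]
BINARY_OP ^ → 64 ^ 2 = 66. Stack: [66]
STORE_FAST s → s=66. Stack: []
LOAD_FAST i → push 0. Stack: [0]
LOAD_CONST → push 1. Stack: [0, 1]
BINARY_OP + → 0 + 1 = 1. Stack: [1]
STORE_FAST i → i=1. Stack: []
LOAD_FAST i → push 1. Stack: [1]
LOAD_CONST → push 4. Stack: [1, 4]
COMPARE_OP bool(<) → 1 vs 4 = True. Stack: [True]
POP_JUMP_IF_FALSE → pop True; no jump. Stack: []
LOAD_FAST s → push 66. Stack: [66]
LOAD_CONST → push 2. Stack: [66, 2]
BINARY_OP ^ → 66 ^ 2 = 64. Stack: [64]
STORE_FAST s → s=64. Stack: []
LOAD_FAST i → push 1. Stack: [1]
LOAD_CONST → push 1. Stack: [1, 1]
BINARY_OP + → 1 + 1 = 2. Stack: [2]
STORE_FAST i → i=2. Stack: []
LOAD_FAST i → push 2. Stack: [2]
LOAD_CONST → push 4. Stack: [2, 4]
COMPARE_OP bool(<) → 2 vs 4 = True. Stack: [True]
POP_JUMP_IF_FALSE → pop True; no jump. Stack: []
LOAD_FAST s → push 64. Stack: [64]
LOAD_CONST → push 2. Stack: [64, 2]
BINARY_OP ^ → 64 ^ 2 = 66. Stack: [66]
STORE_FAST s → s=66. Stack: []
LOAD_FAST i → push 2. Stack: [2]
LOAD_CONST → push 1. Stack: [2, 1]
BINARY_OP + → 2 + 1 = 3. Stack: [3]
STORE_FAST i → i=3. Stack: []
LOAD_FAST i → push 3. Stack: [3]
LOAD_CONST → push 4. Stack: [3, 4]
COMPARE_OP bool(<) → 3 vs 4 = True. Stack: [True]
POP_JUMP_IF_FALSE → pop True; no jump. Stack: []
LOAD_FAST s → push 66. Stack: [66]
LOAD_CONST → push 2. Stack: [66, 2]
BINARY_OP ^ → 66 ^ 2 = 64. Stack: [64]
STORE_FAST s → s=64. Stack: []
LOAD_FAST i → push 3. Stack: [3]
LOAD_CONST → push 1. Stack: [3, 1]
BINARY_OP + → 3 + 1 = 4. Stack: [4]
STORE_FAST i → i=4. Stack: []
LOAD_FAST i → push 4. Stack: [4]
LOAD_CONST → push 4. Stack: [4, 4]
COMPARE_OP bool(<) → 4 vs 4 = False. Stack: [False]
POP_JUMP_IF_FALSE → pop False; jump. Stack: []
LOAD_FAST s → push 64. Stack: [64]
RETURN_VALUE → return 64.

64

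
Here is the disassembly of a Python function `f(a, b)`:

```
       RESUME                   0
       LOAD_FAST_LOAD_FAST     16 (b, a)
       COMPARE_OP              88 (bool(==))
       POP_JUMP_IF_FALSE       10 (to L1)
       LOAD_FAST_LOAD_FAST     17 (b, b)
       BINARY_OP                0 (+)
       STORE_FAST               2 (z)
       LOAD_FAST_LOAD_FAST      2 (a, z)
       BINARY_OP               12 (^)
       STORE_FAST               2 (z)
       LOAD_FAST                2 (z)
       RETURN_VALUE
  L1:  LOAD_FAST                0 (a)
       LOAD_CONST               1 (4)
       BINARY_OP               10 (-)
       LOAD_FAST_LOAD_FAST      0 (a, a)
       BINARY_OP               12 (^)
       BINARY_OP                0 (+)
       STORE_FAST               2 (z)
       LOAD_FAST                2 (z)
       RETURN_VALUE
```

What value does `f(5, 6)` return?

LOAD_FAST_LOAD_FAST b,a → push 6,5. Stack: [6, 5]
COMPARE_OP bool(==) → 6 vs 5 = False. Stack: [False]
POP_JUMP_IF_FALSE → pop False; jump. Stack: []
LOAD_FAST a → push 5. Stack: [5]
LOAD_CONST → push 4. Stack: [5, 4]
BINARY_OP - → 5 - 4 = 1. Stack: [1]
LOAD_FAST_LOAD_FAST a,a → push 5,5. Stack: [1, 5, 5]
BINARY_OP ^ → 5 ^ 5 = 0. Stack: [1, 0]
BINARY_OP + → 1 + 0 = 1. Stack: [1]
STORE_FAST z → z=1. Stack: []
LOAD_FAST z → push 1. Stack: [1]
RETURN_VALUE → return 1.

1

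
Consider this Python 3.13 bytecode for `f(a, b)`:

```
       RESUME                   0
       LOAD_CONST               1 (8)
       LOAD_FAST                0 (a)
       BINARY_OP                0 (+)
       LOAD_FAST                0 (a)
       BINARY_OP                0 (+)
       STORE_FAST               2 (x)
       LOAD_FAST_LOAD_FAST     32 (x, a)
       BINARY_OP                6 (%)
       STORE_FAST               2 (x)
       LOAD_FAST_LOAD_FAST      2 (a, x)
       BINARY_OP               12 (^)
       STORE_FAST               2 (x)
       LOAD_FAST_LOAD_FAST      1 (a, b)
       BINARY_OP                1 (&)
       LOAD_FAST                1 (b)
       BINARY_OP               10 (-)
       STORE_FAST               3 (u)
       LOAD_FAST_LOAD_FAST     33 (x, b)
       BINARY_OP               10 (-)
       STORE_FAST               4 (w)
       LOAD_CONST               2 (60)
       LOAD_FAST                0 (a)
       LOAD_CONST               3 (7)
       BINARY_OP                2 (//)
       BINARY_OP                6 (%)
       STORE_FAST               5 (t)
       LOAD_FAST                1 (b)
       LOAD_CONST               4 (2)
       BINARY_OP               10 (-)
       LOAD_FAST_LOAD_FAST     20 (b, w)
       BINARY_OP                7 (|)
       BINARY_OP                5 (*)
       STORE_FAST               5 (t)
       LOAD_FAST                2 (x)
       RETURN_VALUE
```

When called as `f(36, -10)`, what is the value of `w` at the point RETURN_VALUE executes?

54

LOAD_CONST → push 8. Stack: [8]
LOAD_FAST a → push 36. Stack: [8, 36]
BINARY_OP + → 8 + 36 = 44. Stack: [44]
LOAD_FAST a → push 36. Stack: [44, 36]
BINARY_OP + → 44 + 36 = 80. Stack: [80]
STORE_FAST x → x=80. Stack: []
LOAD_FAST_LOAD_FAST x,a → push 80,36. Stack: [80, 36]
BINARY_OP % → 80 % 36 = 8. Stack: [8]
STORE_FAST x → x=8. Stack: []
LOAD_FAST_LOAD_FAST a,x → push 36,8. Stack: [36, 8]
BINARY_OP ^ → 36 ^ 8 = 44. Stack: [44]
STORE_FAST x → x=44. Stack: []
LOAD_FAST_LOAD_FAST a,b → push 36,-10. Stack: [36, -10]
BINARY_OP & → 36 & -10 = 36. Stack: [36]
LOAD_FAST b → push -10. Stack: [36, -10]
BINARY_OP - → 36 - -10 = 46. Stack: [46]
STORE_FAST u → u=46. Stack: []
LOAD_FAST_LOAD_FAST x,b → push 44,-10. Stack: [44, -10]
BINARY_OP - → 44 - -10 = 54. Stack: [54]
STORE_FAST w → w=54. Stack: []
LOAD_CONST → push 60. Stack: [60]
LOAD_FAST a → push 36. Stack: [60, 36]
LOAD_CONST → push 7. Stack: [60, 36, 7]
BINARY_OP // → 36 // 7 = 5. Stack: [60, 5]
BINARY_OP % → 60 % 5 = 0. Stack: [0]
STORE_FAST t → t=0. Stack: []
LOAD_FAST b → push -10. Stack: [-10]
LOAD_CONST → push 2. Stack: [-10, 2]
BINARY_OP - → -10 - 2 = -12. Stack: [-12]
LOAD_FAST_LOAD_FAST b,w → push -10,54. Stack: [-12, -10, 54]
BINARY_OP | → -10 | 54 = -10. Stack: [-12, -10]
BINARY_OP * → -12 * -10 = 120. Stack: [120]
STORE_FAST t → t=120. Stack: []
LOAD_FAST x → push 44. Stack: [44]
RETURN_VALUE → return 44.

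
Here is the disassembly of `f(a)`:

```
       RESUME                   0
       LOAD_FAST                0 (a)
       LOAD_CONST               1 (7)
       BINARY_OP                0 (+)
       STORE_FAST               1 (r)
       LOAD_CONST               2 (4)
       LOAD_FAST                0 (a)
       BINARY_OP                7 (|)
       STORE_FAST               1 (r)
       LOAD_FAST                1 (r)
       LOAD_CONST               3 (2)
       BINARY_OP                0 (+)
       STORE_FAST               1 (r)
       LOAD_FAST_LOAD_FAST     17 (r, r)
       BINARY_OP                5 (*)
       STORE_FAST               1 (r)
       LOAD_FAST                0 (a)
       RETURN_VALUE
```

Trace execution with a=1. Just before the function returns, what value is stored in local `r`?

LOAD_FAST a → push 1. Stack: [1]
LOAD_CONST → push 7. Stack: [1, 7]
BINARY_OP + → 1 + 7 = 8. Stack: [8]
STORE_FAST r → r=8. Stack: []
LOAD_CONST → push 4. Stack: [4]
LOAD_FAST a → push 1. Stack: [4, 1]
BINARY_OP | → 4 | 1 = 5. Stack: [5]
STORE_FAST r → r=5. Stack: []
LOAD_FAST r → push 5. Stack: [5]
LOAD_CONST → push 2. Stack: [5, 2]
BINARY_OP + → 5 + 2 = 7. Stack: [7]
STORE_FAST r → r=7. Stack: []
LOAD_FAST_LOAD_FAST r,r → push 7,7. Stack: [7, 7]
BINARY_OP * → 7 * 7 = 49. Stack: [49]
STORE_FAST r → r=49. Stack: []
LOAD_FAST a → push 1. Stack: [1]
RETURN_VALUE → return 1.

49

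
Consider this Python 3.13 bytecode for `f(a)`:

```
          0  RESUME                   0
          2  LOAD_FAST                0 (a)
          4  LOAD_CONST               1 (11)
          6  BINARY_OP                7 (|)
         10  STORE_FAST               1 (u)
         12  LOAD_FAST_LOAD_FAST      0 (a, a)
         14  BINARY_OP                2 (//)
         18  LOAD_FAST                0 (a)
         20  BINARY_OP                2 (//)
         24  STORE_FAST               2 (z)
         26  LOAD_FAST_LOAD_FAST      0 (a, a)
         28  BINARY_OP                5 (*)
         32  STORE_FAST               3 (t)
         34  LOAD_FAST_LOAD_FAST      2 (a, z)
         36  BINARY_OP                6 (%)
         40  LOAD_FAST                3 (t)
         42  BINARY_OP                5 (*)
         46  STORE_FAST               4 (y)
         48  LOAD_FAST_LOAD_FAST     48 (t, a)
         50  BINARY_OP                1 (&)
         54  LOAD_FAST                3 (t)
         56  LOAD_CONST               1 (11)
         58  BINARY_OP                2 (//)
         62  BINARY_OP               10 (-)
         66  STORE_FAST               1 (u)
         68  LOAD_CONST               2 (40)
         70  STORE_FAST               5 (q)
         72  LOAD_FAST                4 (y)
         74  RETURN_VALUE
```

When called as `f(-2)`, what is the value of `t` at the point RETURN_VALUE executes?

4

LOAD_FAST a → push -2. Stack: [-2]
LOAD_CONST → push 11. Stack: [-2, 11]
BINARY_OP | → -2 | 11 = -1. Stack: [-1]
STORE_FAST u → u=-1. Stack: []
LOAD_FAST_LOAD_FAST a,a → push -2,-2. Stack: [-2, -2]
BINARY_OP // → -2 // -2 = 1. Stack: [1]
LOAD_FAST a → push -2. Stack: [1, -2]
BINARY_OP // → 1 // -2 = -1. Stack: [-1]
STORE_FAST z → z=-1. Stack: []
LOAD_FAST_LOAD_FAST a,a → push -2,-2. Stack: [-2, -2]
BINARY_OP * → -2 * -2 = 4. Stack: [4]
STORE_FAST t → t=4. Stack: []
LOAD_FAST_LOAD_FAST a,z → push -2,-1. Stack: [-2, -1]
BINARY_OP % → -2 % -1 = 0. Stack: [0]
LOAD_FAST t → push 4. Stack: [0, 4]
BINARY_OP * → 0 * 4 = 0. Stack: [0]
STORE_FAST y → y=0. Stack: []
LOAD_FAST_LOAD_FAST t,a → push 4,-2. Stack: [4, -2]
BINARY_OP & → 4 & -2 = 4. Stack: [4]
LOAD_FAST t → push 4. Stack: [4, 4]
LOAD_CONST → push 11. Stack: [4, 4, 11]
BINARY_OP // → 4 // 11 = 0. Stack: [4, 0]
BINARY_OP - → 4 - 0 = 4. Stack: [4]
STORE_FAST u → u=4. Stack: []
LOAD_CONST → push 40. Stack: [40]
STORE_FAST q → q=40. Stack: []
LOAD_FAST y → push 0. Stack: [0]
RETURN_VALUE → return 0.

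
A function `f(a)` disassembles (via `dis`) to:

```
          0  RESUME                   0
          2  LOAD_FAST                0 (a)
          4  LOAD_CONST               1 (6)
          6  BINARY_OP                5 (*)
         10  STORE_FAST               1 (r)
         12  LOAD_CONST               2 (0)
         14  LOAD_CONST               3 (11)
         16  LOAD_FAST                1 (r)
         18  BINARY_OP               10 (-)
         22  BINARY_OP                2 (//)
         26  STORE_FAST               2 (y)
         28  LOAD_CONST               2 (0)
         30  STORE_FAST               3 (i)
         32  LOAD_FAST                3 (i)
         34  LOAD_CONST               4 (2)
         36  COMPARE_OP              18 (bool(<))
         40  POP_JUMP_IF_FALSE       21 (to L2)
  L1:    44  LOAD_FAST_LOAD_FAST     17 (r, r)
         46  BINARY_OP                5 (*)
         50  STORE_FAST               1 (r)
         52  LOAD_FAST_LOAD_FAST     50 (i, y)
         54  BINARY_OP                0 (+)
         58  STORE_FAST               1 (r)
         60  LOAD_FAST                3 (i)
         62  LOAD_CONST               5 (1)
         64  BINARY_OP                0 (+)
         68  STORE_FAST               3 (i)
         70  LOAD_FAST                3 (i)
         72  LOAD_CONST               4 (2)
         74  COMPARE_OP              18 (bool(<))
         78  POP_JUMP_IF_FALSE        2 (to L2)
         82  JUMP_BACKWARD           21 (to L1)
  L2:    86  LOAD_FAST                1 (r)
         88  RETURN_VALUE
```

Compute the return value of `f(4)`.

LOAD_FAST a → push 4. Stack: [4]
LOAD_CONST → push 6. Stack: [4, 6]
BINARY_OP * → 4 * 6 = 24. Stack: [24]
STORE_FAST r → r=24. Stack: []
LOAD_CONST → push 0. Stack: [0]
LOAD_CONST → push 11. Stack: [0, 11]
LOAD_FAST r → push 24. Stack: [0, 11, 24]
BINARY_OP - → 11 - 24 = -13. Stack: [0, -13]
BINARY_OP // → 0 // -13 = 0. Stack: [0]
STORE_FAST y → y=0. Stack: []
LOAD_CONST → push 0. Stack: [0]
STORE_FAST i → i=0. Stack: []
LOAD_FAST i → push 0. Stack: [0]
LOAD_CONST → push 2. Stack: [0, 2]
COMPARE_OP bool(<) → 0 vs 2 = True. Stack: [True]
POP_JUMP_IF_FALSE → pop True; no jump. Stack: []
LOAD_FAST_LOAD_FAST r,r → push 24,24. Stack: [24, 24]
BINARY_OP * → 24 * 24 = 576. Stack: [576]
STORE_FAST r → r=576. Stack: []
LOAD_FAST_LOAD_FAST i,y → push 0,0. Stack: [0, 0]
BINARY_OP + → 0 + 0 = 0. Stack: [0]
STORE_FAST r → r=0. Stack: []
LOAD_FAST i → push 0. Stack: [0]
LOAD_CONST → push 1. Stack: [0, 1]
BINARY_OP + → 0 + 1 = 1. Stack: [1]
STORE_FAST i → i=1. Stack: []
LOAD_FAST i → push 1. Stack: [1]
LOAD_CONST → push 2. Stack: [1, 2]
COMPARE_OP bool(<) → 1 vs 2 = True. Stack: [True]
POP_JUMP_IF_FALSE → pop True; no jump. Stack: []
LOAD_FAST_LOAD_FAST r,r → push 0,0. Stack: [0, 0]
BINARY_OP * → 0 * 0 = 0. Stack: [0]
STORE_FAST r → r=0. Stack: []
LOAD_FAST_LOAD_FAST i,y → push 1,0. Stack: [1, 0]
BINARY_OP + → 1 + 0 = 1. Stack: [1]
STORE_FAST r → r=1. Stack: []
LOAD_FAST i → push 1. Stack: [1]
LOAD_CONST → push 1. Stack: [1, 1]
BINARY_OP + → 1 + 1 = 2. Stack: [2]
STORE_FAST i → i=2. Stack: []
LOAD_FAST i → push 2. Stack: [2]
LOAD_CONST → push 2. Stack: [2, 2]
COMPARE_OP bool(<) → 2 vs 2 = False. Stack: [False]
POP_JUMP_IF_FALSE → pop False; jump. Stack: []
LOAD_FAST r → push 1. Stack: [1]
RETURN_VALUE → return 1.

1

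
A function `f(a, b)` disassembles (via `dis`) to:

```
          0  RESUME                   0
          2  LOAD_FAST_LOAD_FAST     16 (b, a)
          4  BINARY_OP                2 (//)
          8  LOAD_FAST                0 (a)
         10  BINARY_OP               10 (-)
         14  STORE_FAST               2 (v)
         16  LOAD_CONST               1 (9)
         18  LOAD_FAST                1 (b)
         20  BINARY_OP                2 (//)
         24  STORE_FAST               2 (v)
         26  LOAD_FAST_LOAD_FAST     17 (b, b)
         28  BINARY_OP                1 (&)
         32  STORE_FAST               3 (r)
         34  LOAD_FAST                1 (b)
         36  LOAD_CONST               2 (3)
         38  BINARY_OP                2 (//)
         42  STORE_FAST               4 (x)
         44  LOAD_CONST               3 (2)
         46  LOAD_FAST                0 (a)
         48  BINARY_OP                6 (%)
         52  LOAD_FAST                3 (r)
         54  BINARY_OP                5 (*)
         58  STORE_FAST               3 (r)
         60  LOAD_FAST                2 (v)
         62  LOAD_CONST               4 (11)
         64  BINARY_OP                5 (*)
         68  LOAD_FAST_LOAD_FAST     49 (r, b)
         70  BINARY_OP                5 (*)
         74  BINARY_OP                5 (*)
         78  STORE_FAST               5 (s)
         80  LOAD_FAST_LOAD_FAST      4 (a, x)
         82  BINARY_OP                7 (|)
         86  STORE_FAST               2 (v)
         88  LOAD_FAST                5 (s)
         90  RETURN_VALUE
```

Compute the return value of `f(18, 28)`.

LOAD_FAST_LOAD_FAST b,a → push 28,18. Stack: [28, 18]
BINARY_OP // → 28 // 18 = 1. Stack: [1]
LOAD_FAST a → push 18. Stack: [1, 18]
BINARY_OP - → 1 - 18 = -17. Stack: [-17]
STORE_FAST v → v=-17. Stack: []
LOAD_CONST → push 9. Stack: [9]
LOAD_FAST b → push 28. Stack: [9, 28]
BINARY_OP // → 9 // 28 = 0. Stack: [0]
STORE_FAST v → v=0. Stack: []
LOAD_FAST_LOAD_FAST b,b → push 28,28. Stack: [28, 28]
BINARY_OP & → 28 & 28 = 28. Stack: [28]
STORE_FAST r → r=28. Stack: []
LOAD_FAST b → push 28. Stack: [28]
LOAD_CONST → push 3. Stack: [28, 3]
BINARY_OP // → 28 // 3 = 9. Stack: [9]
STORE_FAST x → x=9. Stack: []
LOAD_CONST → push 2. Stack: [2]
LOAD_FAST a → push 18. Stack: [2, 18]
BINARY_OP % → 2 % 18 = 2. Stack: [2]
LOAD_FAST r → push 28. Stack: [2, 28]
BINARY_OP * → 2 * 28 = 56. Stack: [56]
STORE_FAST r → r=56. Stack: []
LOAD_FAST v → push 0. Stack: [0]
LOAD_CONST → push 11. Stack: [0, 11]
BINARY_OP * → 0 * 11 = 0. Stack: [0]
LOAD_FAST_LOAD_FAST r,b → push 56,28. Stack: [0, 56, 28]
BINARY_OP * → 56 * 28 = 1568. Stack: [0, 1568]
BINARY_OP * → 0 * 1568 = 0. Stack: [0]
STORE_FAST s → s=0. Stack: []
LOAD_FAST_LOAD_FAST a,x → push 18,9. Stack: [18, 9]
BINARY_OP | → 18 | 9 = 27. Stack: [27]
STORE_FAST v → v=27. Stack: []
LOAD_FAST s → push 0. Stack: [0]
RETURN_VALUE → return 0.

0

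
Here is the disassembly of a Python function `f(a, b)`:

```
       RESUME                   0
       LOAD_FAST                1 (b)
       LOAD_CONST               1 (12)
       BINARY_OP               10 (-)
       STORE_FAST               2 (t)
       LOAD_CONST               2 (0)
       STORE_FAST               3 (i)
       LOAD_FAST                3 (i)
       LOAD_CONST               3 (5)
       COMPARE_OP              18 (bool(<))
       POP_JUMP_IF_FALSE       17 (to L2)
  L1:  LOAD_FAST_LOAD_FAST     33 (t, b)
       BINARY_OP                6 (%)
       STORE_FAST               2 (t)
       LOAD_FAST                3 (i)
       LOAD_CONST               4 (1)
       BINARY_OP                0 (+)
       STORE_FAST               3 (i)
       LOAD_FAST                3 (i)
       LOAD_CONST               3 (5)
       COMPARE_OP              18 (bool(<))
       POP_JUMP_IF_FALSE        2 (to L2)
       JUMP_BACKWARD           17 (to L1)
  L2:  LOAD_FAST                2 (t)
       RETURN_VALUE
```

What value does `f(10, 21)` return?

9

LOAD_FAST b → push 21
LOAD_CONST → push 12
BINARY_OP - → 21 - 12 = 9
STORE_FAST t → t=9
LOAD_CONST → push 0
STORE_FAST i → i=0
LOAD_FAST i → push 0
LOAD_CONST → push 5
COMPARE_OP bool(<) → 0 vs 5 = True
POP_JUMP_IF_FALSE → pop True; no jump
LOAD_FAST_LOAD_FAST t,b → push 9,21
BINARY_OP % → 9 % 21 = 9
STORE_FAST t → t=9
LOAD_FAST i → push 0
LOAD_CONST → push 1
BINARY_OP + → 0 + 1 = 1
STORE_FAST i → i=1
LOAD_FAST i → push 1
LOAD_CONST → push 5
COMPARE_OP bool(<) → 1 vs 5 = True
POP_JUMP_IF_FALSE → pop True; no jump
LOAD_FAST_LOAD_FAST t,b → push 9,21
BINARY_OP % → 9 % 21 = 9
STORE_FAST t → t=9
LOAD_FAST i → push 1
LOAD_CONST → push 1
BINARY_OP + → 1 + 1 = 2
STORE_FAST i → i=2
LOAD_FAST i → push 2
LOAD_CONST → push 5
COMPARE_OP bool(<) → 2 vs 5 = True
POP_JUMP_IF_FALSE → pop True; no jump
LOAD_FAST_LOAD_FAST t,b → push 9,21
BINARY_OP % → 9 % 21 = 9
STORE_FAST t → t=9
LOAD_FAST i → push 2
LOAD_CONST → push 1
BINARY_OP + → 2 + 1 = 3
STORE_FAST i → i=3
LOAD_FAST i → push 3
LOAD_CONST → push 5
COMPARE_OP bool(<) → 3 vs 5 = True
POP_JUMP_IF_FALSE → pop True; no jump
LOAD_FAST_LOAD_FAST t,b → push 9,21
BINARY_OP % → 9 % 21 = 9
STORE_FAST t → t=9
LOAD_FAST i → push 3
LOAD_CONST → push 1
BINARY_OP + → 3 + 1 = 4
STORE_FAST i → i=4
LOAD_FAST i → push 4
LOAD_CONST → push 5
COMPARE_OP bool(<) → 4 vs 5 = True
POP_JUMP_IF_FALSE → pop True; no jump
LOAD_FAST_LOAD_FAST t,b → push 9,21
BINARY_OP % → 9 % 21 = 9
STORE_FAST t → t=9
LOAD_FAST i → push 4
LOAD_CONST → push 1
BINARY_OP + → 4 + 1 = 5
STORE_FAST i → i=5
LOAD_FAST i → push 5
LOAD_CONST → push 5
COMPARE_OP bool(<) → 5 vs 5 = False
POP_JUMP_IF_FALSE → pop False; jump
LOAD_FAST t → push 9
RETURN_VALUE → return 9.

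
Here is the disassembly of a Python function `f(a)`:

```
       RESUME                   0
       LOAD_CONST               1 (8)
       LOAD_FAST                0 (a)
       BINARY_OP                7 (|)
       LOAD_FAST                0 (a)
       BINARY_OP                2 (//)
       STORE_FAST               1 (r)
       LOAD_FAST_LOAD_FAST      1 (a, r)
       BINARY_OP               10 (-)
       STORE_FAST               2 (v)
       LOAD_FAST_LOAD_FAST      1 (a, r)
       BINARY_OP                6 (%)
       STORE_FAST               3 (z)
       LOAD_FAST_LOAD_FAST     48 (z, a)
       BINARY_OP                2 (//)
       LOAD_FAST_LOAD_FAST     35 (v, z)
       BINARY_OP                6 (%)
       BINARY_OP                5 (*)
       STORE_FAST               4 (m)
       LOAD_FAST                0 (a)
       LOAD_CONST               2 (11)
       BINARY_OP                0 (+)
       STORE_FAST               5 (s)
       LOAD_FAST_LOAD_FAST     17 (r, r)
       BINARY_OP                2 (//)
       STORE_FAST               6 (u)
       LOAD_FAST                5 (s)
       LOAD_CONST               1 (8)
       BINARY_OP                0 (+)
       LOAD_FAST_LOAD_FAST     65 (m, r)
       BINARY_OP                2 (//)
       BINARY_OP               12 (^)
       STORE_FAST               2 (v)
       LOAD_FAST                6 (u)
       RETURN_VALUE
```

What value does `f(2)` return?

LOAD_CONST → push 8. Stack: [8]
LOAD_FAST a → push 2. Stack: [8, 2]
BINARY_OP | → 8 | 2 = 10. Stack: [10]
LOAD_FAST a → push 2. Stack: [10, 2]
BINARY_OP // → 10 // 2 = 5. Stack: [5]
STORE_FAST r → r=5. Stack: []
LOAD_FAST_LOAD_FAST a,r → push 2,5. Stack: [2, 5]
BINARY_OP - → 2 - 5 = -3. Stack: [-3]
STORE_FAST v → v=-3. Stack: []
LOAD_FAST_LOAD_FAST a,r → push 2,5. Stack: [2, 5]
BINARY_OP % → 2 % 5 = 2. Stack: [2]
STORE_FAST z → z=2. Stack: []
LOAD_FAST_LOAD_FAST z,a → push 2,2. Stack: [2, 2]
BINARY_OP // → 2 // 2 = 1. Stack: [1]
LOAD_FAST_LOAD_FAST v,z → push -3,2. Stack: [1, -3, 2]
BINARY_OP % → -3 % 2 = 1. Stack: [1, 1]
BINARY_OP * → 1 * 1 = 1. Stack: [1]
STORE_FAST m → m=1. Stack: []
LOAD_FAST a → push 2. Stack: [2]
LOAD_CONST → push 11. Stack: [2, 11]
BINARY_OP + → 2 + 11 = 13. Stack: [13]
STORE_FAST s → s=13. Stack: []
LOAD_FAST_LOAD_FAST r,r → push 5,5. Stack: [5, 5]
BINARY_OP // → 5 // 5 = 1. Stack: [1]
STORE_FAST u → u=1. Stack: []
LOAD_FAST s → push 13. Stack: [13]
LOAD_CONST → push 8. Stack: [13, 8]
BINARY_OP + → 13 + 8 = 21. Stack: [21]
LOAD_FAST_LOAD_FAST m,r → push 1,5. Stack: [21, 1, 5]
BINARY_OP // → 1 // 5 = 0. Stack: [21, 0]
BINARY_OP ^ → 21 ^ 0 = 21. Stack: [21]
STORE_FAST v → v=21. Stack: []
LOAD_FAST u → push 1. Stack: [1]
RETURN_VALUE → return 1.

1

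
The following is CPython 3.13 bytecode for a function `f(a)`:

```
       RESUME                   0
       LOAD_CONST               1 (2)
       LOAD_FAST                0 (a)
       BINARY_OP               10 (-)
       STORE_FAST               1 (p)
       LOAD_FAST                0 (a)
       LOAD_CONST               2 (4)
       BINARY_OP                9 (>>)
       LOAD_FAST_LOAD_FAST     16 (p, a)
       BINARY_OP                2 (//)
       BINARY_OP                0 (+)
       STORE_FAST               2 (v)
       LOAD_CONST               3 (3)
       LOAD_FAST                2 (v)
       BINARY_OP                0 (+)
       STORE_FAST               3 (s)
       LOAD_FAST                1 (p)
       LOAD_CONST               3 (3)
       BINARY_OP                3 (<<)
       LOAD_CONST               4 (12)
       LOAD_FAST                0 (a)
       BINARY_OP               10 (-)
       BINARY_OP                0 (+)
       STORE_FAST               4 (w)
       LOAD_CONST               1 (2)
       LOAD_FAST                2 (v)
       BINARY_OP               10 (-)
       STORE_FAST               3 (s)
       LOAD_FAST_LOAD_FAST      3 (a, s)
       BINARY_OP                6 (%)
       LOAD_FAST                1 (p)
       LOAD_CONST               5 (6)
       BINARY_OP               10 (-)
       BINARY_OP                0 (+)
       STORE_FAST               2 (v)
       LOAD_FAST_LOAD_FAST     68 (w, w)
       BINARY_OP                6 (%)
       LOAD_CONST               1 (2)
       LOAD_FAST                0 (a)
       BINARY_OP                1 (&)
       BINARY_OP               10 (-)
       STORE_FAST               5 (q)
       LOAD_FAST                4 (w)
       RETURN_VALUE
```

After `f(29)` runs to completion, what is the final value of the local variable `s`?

LOAD_CONST → push 2. Stack: [2]
LOAD_FAST a → push 29. Stack: [2, 29]
BINARY_OP - → 2 - 29 = -27. Stack: [-27]
STORE_FAST p → p=-27. Stack: []
LOAD_FAST a → push 29. Stack: [29]
LOAD_CONST → push 4. Stack: [29, 4]
BINARY_OP >> → 29 >> 4 = 1. Stack: [1]
LOAD_FAST_LOAD_FAST p,a → push -27,29. Stack: [1, -27, 29]
BINARY_OP // → -27 // 29 = -1. Stack: [1, -1]
BINARY_OP + → 1 + -1 = 0. Stack: [0]
STORE_FAST v → v=0. Stack: []
LOAD_CONST → push 3. Stack: [3]
LOAD_FAST v → push 0. Stack: [3, 0]
BINARY_OP + → 3 + 0 = 3. Stack: [3]
STORE_FAST s → s=3. Stack: []
LOAD_FAST p → push -27. Stack: [-27]
LOAD_CONST → push 3. Stack: [-27, 3]
BINARY_OP << → -27 << 3 = -216. Stack: [-216]
LOAD_CONST → push 12. Stack: [-216, 12]
LOAD_FAST a → push 29. Stack: [-216, 12, 29]
BINARY_OP - → 12 - 29 = -17. Stack: [-216, -17]
BINARY_OP + → -216 + -17 = -233. Stack: [-233]
STORE_FAST w → w=-233. Stack: []
LOAD_CONST → push 2. Stack: [2]
LOAD_FAST v → push 0. Stack: [2, 0]
BINARY_OP - → 2 - 0 = 2. Stack: [2]
STORE_FAST s → s=2. Stack: []
LOAD_FAST_LOAD_FAST a,s → push 29,2. Stack: [29, 2]
BINARY_OP % → 29 % 2 = 1. Stack: [1]
LOAD_FAST p → push -27. Stack: [1, -27]
LOAD_CONST → push 6. Stack: [1, -27, 6]
BINARY_OP - → -27 - 6 = -33. Stack: [1, -33]
BINARY_OP + → 1 + -33 = -32. Stack: [-32]
STORE_FAST v → v=-32. Stack: []
LOAD_FAST_LOAD_FAST w,w → push -233,-233. Stack: [-233, -233]
BINARY_OP % → -233 % -233 = 0. Stack: [0]
LOAD_CONST → push 2. Stack: [0, 2]
LOAD_FAST a → push 29. Stack: [0, 2, 29]
BINARY_OP & → 2 & 29 = 0. Stack: [0, 0]
BINARY_OP - → 0 - 0 = 0. Stack: [0]
STORE_FAST q → q=0. Stack: []
LOAD_FAST w → push -233. Stack: [-233]
RETURN_VALUE → return -233.

2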